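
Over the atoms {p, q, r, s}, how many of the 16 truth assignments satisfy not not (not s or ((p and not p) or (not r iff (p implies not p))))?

12

Initial set: {not not (not s or ((p and not p) or (not r iff (p implies not p))))}.
not not (not s or ((p and not p) or (not r iff (p implies not p)))): drop double negation, giving (not s or ((p and not p) or (not r iff (p implies not p)))).
(not s or ((p and not p) or (not r iff (p implies not p)))): β-rule — branch into not s  //  ((p and not p) or (not r iff (p implies not p))).
  branch 1 (add not s):
    ○ open, literals {s=0}.
  branch 2 (add ((p and not p) or (not r iff (p implies not p)))):
    ((p and not p) or (not r iff (p implies not p))): β-rule — branch into (p and not p)  //  (not r iff (p implies not p)).
      branch 2.1 (add (p and not p)):
        (p and not p): α-rule — add p, not p.
        × closes — contains both p and not p.
      branch 2.2 (add (not r iff (p implies not p))):
        (not r iff (p implies not p)): β-rule — branch into not r, (p implies not p)  //  not not r, not (p implies not p).
          branch 2.2.1 (add not r, (p implies not p)):
            (p implies not p): β-rule — branch into not p  //  not p.
              branch 2.2.1.1 (add not p):
                ○ open, literals {p=0, r=0}.
              branch 2.2.1.2 (add not p):
                ○ open, literals {p=0, r=0}.
          branch 2.2.2 (add not not r, not (p implies not p)):
            not (p implies not p): α-rule — add p, not not p.
            ○ open, literals {p=1, r=1}.
1 branch closed, 4 open.
Each open branch fixes some atoms; the unmentioned ones are free. Counting distinct full assignments: branch {s=0} (p, q, r) contributes 8 new; branch {p=0, r=0} (q, s) contributes 2 new; branch {p=0, r=0} (q, s) contributes 0 new; branch {p=1, r=1} (q, s) contributes 2 new. Total: 12.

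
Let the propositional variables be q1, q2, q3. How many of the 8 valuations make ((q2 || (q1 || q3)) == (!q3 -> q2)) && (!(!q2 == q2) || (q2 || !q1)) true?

7

Initial set: {(((q2 || (q1 || q3)) == (!q3 -> q2)) && (!(!q2 == q2) || (q2 || !q1)))}.
(((q2 || (q1 || q3)) == (!q3 -> q2)) && (!(!q2 == q2) || (q2 || !q1))): α-rule — add ((q2 || (q1 || q3)) == (!q3 -> q2)), (!(!q2 == q2) || (q2 || !q1)).
((q2 || (q1 || q3)) == (!q3 -> q2)): β-rule — branch into (q2 || (q1 || q3)), (!q3 -> q2)  //  !(q2 || (q1 || q3)), !(!q3 -> q2).
  branch 1 (add (q2 || (q1 || q3)), (!q3 -> q2)):
    (!(!q2 == q2) || (q2 || !q1)): β-rule — branch into !(!q2 == q2)  //  (q2 || !q1).
      branch 1.1 (add !(!q2 == q2)):
        (q2 || (q1 || q3)): β-rule — branch into q2  //  (q1 || q3).
          branch 1.1.1 (add q2):
            (!q3 -> q2): β-rule — branch into !!q3  //  q2.
              branch 1.1.1.1 (add !!q3):
                !(!q2 == q2): β-rule — branch into !q2, !q2  //  !!q2, q2.
                  branch 1.1.1.1.1 (add !q2, !q2):
                    × closes — contains both q2 and !q2.
                  branch 1.1.1.1.2 (add !!q2, q2):
                    ○ open, literals {q2=T, q3=T}.
              branch 1.1.1.2 (add q2):
                !(!q2 == q2): β-rule — branch into !q2, !q2  //  !!q2, q2.
                  branch 1.1.1.2.1 (add !q2, !q2):
                    × closes — contains both q2 and !q2.
                  branch 1.1.1.2.2 (add !!q2, q2):
                    ○ open, literals {q2=T}.
          branch 1.1.2 (add (q1 || q3)):
            (!q3 -> q2): β-rule — branch into !!q3  //  q2.
              branch 1.1.2.1 (add !!q3):
                !(!q2 == q2): β-rule — branch into !q2, !q2  //  !!q2, q2.
                  branch 1.1.2.1.1 (add !q2, !q2):
                    (q1 || q3): β-rule — branch into q1  //  q3.
                      branch 1.1.2.1.1.1 (add q1):
                        ○ open, literals {q1=T, q2=F, q3=T}.
                      branch 1.1.2.1.1.2 (add q3):
                        ○ open, literals {q2=F, q3=T}.
                  branch 1.1.2.1.2 (add !!q2, q2):
                    (q1 || q3): β-rule — branch into q1  //  q3.
                      branch 1.1.2.1.2.1 (add q1):
                        ○ open, literals {q1=T, q2=T, q3=T}.
                      branch 1.1.2.1.2.2 (add q3):
                        ○ open, literals {q2=T, q3=T}.
              branch 1.1.2.2 (add q2):
                !(!q2 == q2): β-rule — branch into !q2, !q2  //  !!q2, q2.
                  branch 1.1.2.2.1 (add !q2, !q2):
                    × closes — contains both q2 and !q2.
                  branch 1.1.2.2.2 (add !!q2, q2):
                    (q1 || q3): β-rule — branch into q1  //  q3.
                      branch 1.1.2.2.2.1 (add q1):
                        ○ open, literals {q1=T, q2=T}.
                      branch 1.1.2.2.2.2 (add q3):
                        ○ open, literals {q2=T, q3=T}.
      branch 1.2 (add (q2 || !q1)):
        (q2 || (q1 || q3)): β-rule — branch into q2  //  (q1 || q3).
          branch 1.2.1 (add q2):
            (!q3 -> q2): β-rule — branch into !!q3  //  q2.
              branch 1.2.1.1 (add !!q3):
                (q2 || !q1): β-rule — branch into q2  //  !q1.
                  branch 1.2.1.1.1 (add q2):
                    ○ open, literals {q2=T, q3=T}.
                  branch 1.2.1.1.2 (add !q1):
                    ○ open, literals {q1=F, q2=T, q3=T}.
              branch 1.2.1.2 (add q2):
                (q2 || !q1): β-rule — branch into q2  //  !q1.
                  branch 1.2.1.2.1 (add q2):
                    ○ open, literals {q2=T}.
                  branch 1.2.1.2.2 (add !q1):
                    ○ open, literals {q1=F, q2=T}.
          branch 1.2.2 (add (q1 || q3)):
            (!q3 -> q2): β-rule — branch into !!q3  //  q2.
              branch 1.2.2.1 (add !!q3):
                (q2 || !q1): β-rule — branch into q2  //  !q1.
                  branch 1.2.2.1.1 (add q2):
                    (q1 || q3): β-rule — branch into q1  //  q3.
                      branch 1.2.2.1.1.1 (add q1):
                        ○ open, literals {q1=T, q2=T, q3=T}.
                      branch 1.2.2.1.1.2 (add q3):
                        ○ open, literals {q2=T, q3=T}.
                  branch 1.2.2.1.2 (add !q1):
                    (q1 || q3): β-rule — branch into q1  //  q3.
                      branch 1.2.2.1.2.1 (add q1):
                        × closes — contains both q1 and !q1.
                      branch 1.2.2.1.2.2 (add q3):
                        ○ open, literals {q1=F, q3=T}.
              branch 1.2.2.2 (add q2):
                (q2 || !q1): β-rule — branch into q2  //  !q1.
                  branch 1.2.2.2.1 (add q2):
                    (q1 || q3): β-rule — branch into q1  //  q3.
                      branch 1.2.2.2.1.1 (add q1):
                        ○ open, literals {q1=T, q2=T}.
                      branch 1.2.2.2.1.2 (add q3):
                        ○ open, literals {q2=T, q3=T}.
                  branch 1.2.2.2.2 (add !q1):
                    (q1 || q3): β-rule — branch into q1  //  q3.
                      branch 1.2.2.2.2.1 (add q1):
                        × closes — contains both q1 and !q1.
                      branch 1.2.2.2.2.2 (add q3):
                        ○ open, literals {q1=F, q2=T, q3=T}.
  branch 2 (add !(q2 || (q1 || q3)), !(!q3 -> q2)):
    !(q2 || (q1 || q3)): α-rule — add !q2, !(q1 || q3).
    !(!q3 -> q2): α-rule — add !q3, !q2.
    !(q1 || q3): α-rule — add !q1, !q3.
    (!(!q2 == q2) || (q2 || !q1)): β-rule — branch into !(!q2 == q2)  //  (q2 || !q1).
      branch 2.1 (add !(!q2 == q2)):
        !(!q2 == q2): β-rule — branch into !q2, !q2  //  !!q2, q2.
          branch 2.1.1 (add !q2, !q2):
            ○ open, literals {q1=F, q2=F, q3=F}.
          branch 2.1.2 (add !!q2, q2):
            × closes — contains both q2 and !q2.
      branch 2.2 (add (q2 || !q1)):
        (q2 || !q1): β-rule — branch into q2  //  !q1.
          branch 2.2.1 (add q2):
            × closes — contains both q2 and !q2.
          branch 2.2.2 (add !q1):
            ○ open, literals {q1=F, q2=F, q3=F}.
7 branches closed, 20 open.
Each open branch fixes some atoms; the unmentioned ones are free. Counting distinct full assignments: branch {q2=T, q3=T} (q1) contributes 2 new; branch {q2=T} (q1, q3) contributes 2 new; branch {q1=T, q2=F, q3=T} (none free) contributes 1 new; branch {q2=F, q3=T} (q1) contributes 1 new; branch {q1=T, q2=T, q3=T} (none free) contributes 0 new; branch {q2=T, q3=T} (q1) contributes 0 new; branch {q1=T, q2=T} (q3) contributes 0 new; branch {q2=T, q3=T} (q1) contributes 0 new; branch {q2=T, q3=T} (q1) contributes 0 new; branch {q1=F, q2=T, q3=T} (none free) contributes 0 new; branch {q2=T} (q1, q3) contributes 0 new; branch {q1=F, q2=T} (q3) contributes 0 new; branch {q1=T, q2=T, q3=T} (none free) contributes 0 new; branch {q2=T, q3=T} (q1) contributes 0 new; branch {q1=F, q3=T} (q2) contributes 0 new; branch {q1=T, q2=T} (q3) contributes 0 new; branch {q2=T, q3=T} (q1) contributes 0 new; branch {q1=F, q2=T, q3=T} (none free) contributes 0 new; branch {q1=F, q2=F, q3=F} (none free) contributes 1 new; branch {q1=F, q2=F, q3=F} (none free) contributes 0 new. Total: 7.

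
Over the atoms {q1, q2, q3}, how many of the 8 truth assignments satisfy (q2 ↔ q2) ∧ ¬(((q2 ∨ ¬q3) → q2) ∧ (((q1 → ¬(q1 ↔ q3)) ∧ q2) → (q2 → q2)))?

Initial set: {((q2 ↔ q2) ∧ ¬(((q2 ∨ ¬q3) → q2) ∧ (((q1 → ¬(q1 ↔ q3)) ∧ q2) → (q2 → q2))))}.
((q2 ↔ q2) ∧ ¬(((q2 ∨ ¬q3) → q2) ∧ (((q1 → ¬(q1 ↔ q3)) ∧ q2) → (q2 → q2)))): α-rule — add (q2 ↔ q2), ¬(((q2 ∨ ¬q3) → q2) ∧ (((q1 → ¬(q1 ↔ q3)) ∧ q2) → (q2 → q2))).
(q2 ↔ q2): β-rule — branch into q2, q2  //  ¬q2, ¬q2.
  branch 1 (add q2, q2):
    ¬(((q2 ∨ ¬q3) → q2) ∧ (((q1 → ¬(q1 ↔ q3)) ∧ q2) → (q2 → q2))): β-rule — branch into ¬((q2 ∨ ¬q3) → q2)  //  ¬(((q1 → ¬(q1 ↔ q3)) ∧ q2) → (q2 → q2)).
      branch 1.1 (add ¬((q2 ∨ ¬q3) → q2)):
        ¬((q2 ∨ ¬q3) → q2): α-rule — add (q2 ∨ ¬q3), ¬q2.
        × closes — contains both q2 and ¬q2.
      branch 1.2 (add ¬(((q1 → ¬(q1 ↔ q3)) ∧ q2) → (q2 → q2))):
        ¬(((q1 → ¬(q1 ↔ q3)) ∧ q2) → (q2 → q2)): α-rule — add ((q1 → ¬(q1 ↔ q3)) ∧ q2), ¬(q2 → q2).
        ((q1 → ¬(q1 ↔ q3)) ∧ q2): α-rule — add (q1 → ¬(q1 ↔ q3)), q2.
        ¬(q2 → q2): α-rule — add q2, ¬q2.
        × closes — contains both q2 and ¬q2.
  branch 2 (add ¬q2, ¬q2):
    ¬(((q2 ∨ ¬q3) → q2) ∧ (((q1 → ¬(q1 ↔ q3)) ∧ q2) → (q2 → q2))): β-rule — branch into ¬((q2 ∨ ¬q3) → q2)  //  ¬(((q1 → ¬(q1 ↔ q3)) ∧ q2) → (q2 → q2)).
      branch 2.1 (add ¬((q2 ∨ ¬q3) → q2)):
        ¬((q2 ∨ ¬q3) → q2): α-rule — add (q2 ∨ ¬q3), ¬q2.
        (q2 ∨ ¬q3): β-rule — branch into q2  //  ¬q3.
          branch 2.1.1 (add q2):
            × closes — contains both q2 and ¬q2.
          branch 2.1.2 (add ¬q3):
            ○ open, literals {q2=F, q3=F}.
      branch 2.2 (add ¬(((q1 → ¬(q1 ↔ q3)) ∧ q2) → (q2 → q2))):
        ¬(((q1 → ¬(q1 ↔ q3)) ∧ q2) → (q2 → q2)): α-rule — add ((q1 → ¬(q1 ↔ q3)) ∧ q2), ¬(q2 → q2).
        ((q1 → ¬(q1 ↔ q3)) ∧ q2): α-rule — add (q1 → ¬(q1 ↔ q3)), q2.
        × closes — contains both q2 and ¬q2.
4 branches closed, 1 open.
Each open branch fixes some atoms; the unmentioned ones are free. Counting distinct full assignments: branch {q2=F, q3=F} (q1) contributes 2 new. Total: 2.

2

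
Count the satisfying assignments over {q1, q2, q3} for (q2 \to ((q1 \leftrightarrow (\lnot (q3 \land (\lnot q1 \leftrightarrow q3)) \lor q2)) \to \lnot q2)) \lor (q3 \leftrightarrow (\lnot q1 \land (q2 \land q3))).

7

Initial set: {((q2 \to ((q1 \leftrightarrow (\lnot (q3 \land (\lnot q1 \leftrightarrow q3)) \lor q2)) \to \lnot q2)) \lor (q3 \leftrightarrow (\lnot q1 \land (q2 \land q3))))}.
((q2 \to ((q1 \leftrightarrow (\lnot (q3 \land (\lnot q1 \leftrightarrow q3)) \lor q2)) \to \lnot q2)) \lor (q3 \leftrightarrow (\lnot q1 \land (q2 \land q3)))): β-rule — branch into (q2 \to ((q1 \leftrightarrow (\lnot (q3 \land (\lnot q1 \leftrightarrow q3)) \lor q2)) \to \lnot q2))  //  (q3 \leftrightarrow (\lnot q1 \land (q2 \land q3))).
  branch 1 (add (q2 \to ((q1 \leftrightarrow (\lnot (q3 \land (\lnot q1 \leftrightarrow q3)) \lor q2)) \to \lnot q2))):
    (q2 \to ((q1 \leftrightarrow (\lnot (q3 \land (\lnot q1 \leftrightarrow q3)) \lor q2)) \to \lnot q2)): β-rule — branch into \lnot q2  //  ((q1 \leftrightarrow (\lnot (q3 \land (\lnot q1 \leftrightarrow q3)) \lor q2)) \to \lnot q2).
      branch 1.1 (add \lnot q2):
        ○ open, literals {q2=F}.
      branch 1.2 (add ((q1 \leftrightarrow (\lnot (q3 \land (\lnot q1 \leftrightarrow q3)) \lor q2)) \to \lnot q2)):
        ((q1 \leftrightarrow (\lnot (q3 \land (\lnot q1 \leftrightarrow q3)) \lor q2)) \to \lnot q2): β-rule — branch into \lnot (q1 \leftrightarrow (\lnot (q3 \land (\lnot q1 \leftrightarrow q3)) \lor q2))  //  \lnot q2.
          branch 1.2.1 (add \lnot (q1 \leftrightarrow (\lnot (q3 \land (\lnot q1 \leftrightarrow q3)) \lor q2))):
            \lnot (q1 \leftrightarrow (\lnot (q3 \land (\lnot q1 \leftrightarrow q3)) \lor q2)): β-rule — branch into q1, \lnot (\lnot (q3 \land (\lnot q1 \leftrightarrow q3)) \lor q2)  //  \lnot q1, (\lnot (q3 \land (\lnot q1 \leftrightarrow q3)) \lor q2).
              branch 1.2.1.1 (add q1, \lnot (\lnot (q3 \land (\lnot q1 \leftrightarrow q3)) \lor q2)):
                \lnot (\lnot (q3 \land (\lnot q1 \leftrightarrow q3)) \lor q2): α-rule — add \lnot \lnot (q3 \land (\lnot q1 \leftrightarrow q3)), \lnot q2.
                \lnot \lnot (q3 \land (\lnot q1 \leftrightarrow q3)): α-rule — add q3, (\lnot q1 \leftrightarrow q3).
                (\lnot q1 \leftrightarrow q3): β-rule — branch into \lnot q1, q3  //  \lnot \lnot q1, \lnot q3.
                  branch 1.2.1.1.1 (add \lnot q1, q3):
                    × closes — contains both q1 and \lnot q1.
                  branch 1.2.1.1.2 (add \lnot \lnot q1, \lnot q3):
                    × closes — contains both q3 and \lnot q3.
              branch 1.2.1.2 (add \lnot q1, (\lnot (q3 \land (\lnot q1 \leftrightarrow q3)) \lor q2)):
                (\lnot (q3 \land (\lnot q1 \leftrightarrow q3)) \lor q2): β-rule — branch into \lnot (q3 \land (\lnot q1 \leftrightarrow q3))  //  q2.
                  branch 1.2.1.2.1 (add \lnot (q3 \land (\lnot q1 \leftrightarrow q3))):
                    \lnot (q3 \land (\lnot q1 \leftrightarrow q3)): β-rule — branch into \lnot q3  //  \lnot (\lnot q1 \leftrightarrow q3).
                      branch 1.2.1.2.1.1 (add \lnot q3):
                        ○ open, literals {q1=F, q3=F}.
                      branch 1.2.1.2.1.2 (add \lnot (\lnot q1 \leftrightarrow q3)):
                        \lnot (\lnot q1 \leftrightarrow q3): β-rule — branch into \lnot q1, \lnot q3  //  \lnot \lnot q1, q3.
                          branch 1.2.1.2.1.2.1 (add \lnot q1, \lnot q3):
                            ○ open, literals {q1=F, q3=F}.
                          branch 1.2.1.2.1.2.2 (add \lnot \lnot q1, q3):
                            × closes — contains both q1 and \lnot q1.
                  branch 1.2.1.2.2 (add q2):
                    ○ open, literals {q1=F, q2=T}.
          branch 1.2.2 (add \lnot q2):
            ○ open, literals {q2=F}.
  branch 2 (add (q3 \leftrightarrow (\lnot q1 \land (q2 \land q3)))):
    (q3 \leftrightarrow (\lnot q1 \land (q2 \land q3))): β-rule — branch into q3, (\lnot q1 \land (q2 \land q3))  //  \lnot q3, \lnot (\lnot q1 \land (q2 \land q3)).
      branch 2.1 (add q3, (\lnot q1 \land (q2 \land q3))):
        (\lnot q1 \land (q2 \land q3)): α-rule — add \lnot q1, (q2 \land q3).
        (q2 \land q3): α-rule — add q2, q3.
        ○ open, literals {q1=F, q2=T, q3=T}.
      branch 2.2 (add \lnot q3, \lnot (\lnot q1 \land (q2 \land q3))):
        \lnot (\lnot q1 \land (q2 \land q3)): β-rule — branch into \lnot \lnot q1  //  \lnot (q2 \land q3).
          branch 2.2.1 (add \lnot \lnot q1):
            ○ open, literals {q1=T, q3=F}.
          branch 2.2.2 (add \lnot (q2 \land q3)):
            \lnot (q2 \land q3): β-rule — branch into \lnot q2  //  \lnot q3.
              branch 2.2.2.1 (add \lnot q2):
                ○ open, literals {q2=F, q3=F}.
              branch 2.2.2.2 (add \lnot q3):
                ○ open, literals {q3=F}.
3 branches closed, 9 open.
Each open branch fixes some atoms; the unmentioned ones are free. Counting distinct full assignments: branch {q2=F} (q1, q3) contributes 4 new; branch {q1=F, q3=F} (q2) contributes 1 new; branch {q1=F, q3=F} (q2) contributes 0 new; branch {q1=F, q2=T} (q3) contributes 1 new; branch {q2=F} (q1, q3) contributes 0 new; branch {q1=F, q2=T, q3=T} (none free) contributes 0 new; branch {q1=T, q3=F} (q2) contributes 1 new; branch {q2=F, q3=F} (q1) contributes 0 new; branch {q3=F} (q1, q2) contributes 0 new. Total: 7.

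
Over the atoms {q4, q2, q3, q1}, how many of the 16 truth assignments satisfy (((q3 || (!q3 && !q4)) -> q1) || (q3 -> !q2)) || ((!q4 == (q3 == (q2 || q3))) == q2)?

Initial set: {((((q3 || (!q3 && !q4)) -> q1) || (q3 -> !q2)) || ((!q4 == (q3 == (q2 || q3))) == q2))}.
((((q3 || (!q3 && !q4)) -> q1) || (q3 -> !q2)) || ((!q4 == (q3 == (q2 || q3))) == q2)): β-rule — branch into (((q3 || (!q3 && !q4)) -> q1) || (q3 -> !q2))  //  ((!q4 == (q3 == (q2 || q3))) == q2).
  branch 1 (add (((q3 || (!q3 && !q4)) -> q1) || (q3 -> !q2))):
    (((q3 || (!q3 && !q4)) -> q1) || (q3 -> !q2)): β-rule — branch into ((q3 || (!q3 && !q4)) -> q1)  //  (q3 -> !q2).
      branch 1.1 (add ((q3 || (!q3 && !q4)) -> q1)):
        ((q3 || (!q3 && !q4)) -> q1): β-rule — branch into !(q3 || (!q3 && !q4))  //  q1.
          branch 1.1.1 (add !(q3 || (!q3 && !q4))):
            !(q3 || (!q3 && !q4)): α-rule — add !q3, !(!q3 && !q4).
            !(!q3 && !q4): β-rule — branch into !!q3  //  !!q4.
              branch 1.1.1.1 (add !!q3):
                × closes — contains both q3 and !q3.
              branch 1.1.1.2 (add !!q4):
                ○ open, literals {q3=0, q4=1}.
          branch 1.1.2 (add q1):
            ○ open, literals {q1=1}.
      branch 1.2 (add (q3 -> !q2)):
        (q3 -> !q2): β-rule — branch into !q3  //  !q2.
          branch 1.2.1 (add !q3):
            ○ open, literals {q3=0}.
          branch 1.2.2 (add !q2):
            ○ open, literals {q2=0}.
  branch 2 (add ((!q4 == (q3 == (q2 || q3))) == q2)):
    ((!q4 == (q3 == (q2 || q3))) == q2): β-rule — branch into (!q4 == (q3 == (q2 || q3))), q2  //  !(!q4 == (q3 == (q2 || q3))), !q2.
      branch 2.1 (add (!q4 == (q3 == (q2 || q3))), q2):
        (!q4 == (q3 == (q2 || q3))): β-rule — branch into !q4, (q3 == (q2 || q3))  //  !!q4, !(q3 == (q2 || q3)).
          branch 2.1.1 (add !q4, (q3 == (q2 || q3))):
            (q3 == (q2 || q3)): β-rule — branch into q3, (q2 || q3)  //  !q3, !(q2 || q3).
              branch 2.1.1.1 (add q3, (q2 || q3)):
                (q2 || q3): β-rule — branch into q2  //  q3.
                  branch 2.1.1.1.1 (add q2):
                    ○ open, literals {q2=1, q3=1, q4=0}.
                  branch 2.1.1.1.2 (add q3):
                    ○ open, literals {q2=1, q3=1, q4=0}.
              branch 2.1.1.2 (add !q3, !(q2 || q3)):
                !(q2 || q3): α-rule — add !q2, !q3.
                × closes — contains both q2 and !q2.
          branch 2.1.2 (add !!q4, !(q3 == (q2 || q3))):
            !(q3 == (q2 || q3)): β-rule — branch into q3, !(q2 || q3)  //  !q3, (q2 || q3).
              branch 2.1.2.1 (add q3, !(q2 || q3)):
                !(q2 || q3): α-rule — add !q2, !q3.
                × closes — contains both q2 and !q2.
              branch 2.1.2.2 (add !q3, (q2 || q3)):
                (q2 || q3): β-rule — branch into q2  //  q3.
                  branch 2.1.2.2.1 (add q2):
                    ○ open, literals {q2=1, q3=0, q4=1}.
                  branch 2.1.2.2.2 (add q3):
                    × closes — contains both q3 and !q3.
      branch 2.2 (add !(!q4 == (q3 == (q2 || q3))), !q2):
        !(!q4 == (q3 == (q2 || q3))): β-rule — branch into !q4, !(q3 == (q2 || q3))  //  !!q4, (q3 == (q2 || q3)).
          branch 2.2.1 (add !q4, !(q3 == (q2 || q3))):
            !(q3 == (q2 || q3)): β-rule — branch into q3, !(q2 || q3)  //  !q3, (q2 || q3).
              branch 2.2.1.1 (add q3, !(q2 || q3)):
                !(q2 || q3): α-rule — add !q2, !q3.
                × closes — contains both q3 and !q3.
              branch 2.2.1.2 (add !q3, (q2 || q3)):
                (q2 || q3): β-rule — branch into q2  //  q3.
                  branch 2.2.1.2.1 (add q2):
                    × closes — contains both q2 and !q2.
                  branch 2.2.1.2.2 (add q3):
                    × closes — contains both q3 and !q3.
          branch 2.2.2 (add !!q4, (q3 == (q2 || q3))):
            (q3 == (q2 || q3)): β-rule — branch into q3, (q2 || q3)  //  !q3, !(q2 || q3).
              branch 2.2.2.1 (add q3, (q2 || q3)):
                (q2 || q3): β-rule — branch into q2  //  q3.
                  branch 2.2.2.1.1 (add q2):
                    × closes — contains both q2 and !q2.
                  branch 2.2.2.1.2 (add q3):
                    ○ open, literals {q2=0, q3=1, q4=1}.
              branch 2.2.2.2 (add !q3, !(q2 || q3)):
                !(q2 || q3): α-rule — add !q2, !q3.
                ○ open, literals {q2=0, q3=0, q4=1}.
8 branches closed, 9 open.
Each open branch fixes some atoms; the unmentioned ones are free. Counting distinct full assignments: branch {q3=0, q4=1} (q2, q1) contributes 4 new; branch {q1=1} (q4, q2, q3) contributes 6 new; branch {q3=0} (q4, q2, q1) contributes 2 new; branch {q2=0} (q4, q3, q1) contributes 2 new; branch {q2=1, q3=1, q4=0} (q1) contributes 1 new; branch {q2=1, q3=1, q4=0} (q1) contributes 0 new; branch {q2=1, q3=0, q4=1} (q1) contributes 0 new; branch {q2=0, q3=1, q4=1} (q1) contributes 0 new; branch {q2=0, q3=0, q4=1} (q1) contributes 0 new. Total: 15.

15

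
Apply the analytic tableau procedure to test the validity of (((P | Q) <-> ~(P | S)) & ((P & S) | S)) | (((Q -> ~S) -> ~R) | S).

Not valid

Assume the negation and expand:
Initial set: {~((((P | Q) <-> ~(P | S)) & ((P & S) | S)) | (((Q -> ~S) -> ~R) | S))}.
~((((P | Q) <-> ~(P | S)) & ((P & S) | S)) | (((Q -> ~S) -> ~R) | S)): α-rule — add ~(((P | Q) <-> ~(P | S)) & ((P & S) | S)), ~(((Q -> ~S) -> ~R) | S).
~(((Q -> ~S) -> ~R) | S): α-rule — add ~((Q -> ~S) -> ~R), ~S.
~((Q -> ~S) -> ~R): α-rule — add (Q -> ~S), ~~R.
~(((P | Q) <-> ~(P | S)) & ((P & S) | S)): β-rule — branch into ~((P | Q) <-> ~(P | S))  //  ~((P & S) | S).
  branch 1 (add ~((P | Q) <-> ~(P | S))):
    (Q -> ~S): β-rule — branch into ~Q  //  ~S.
      branch 1.1 (add ~Q):
        ~((P | Q) <-> ~(P | S)): β-rule — branch into (P | Q), ~~(P | S)  //  ~(P | Q), ~(P | S).
          branch 1.1.1 (add (P | Q), ~~(P | S)):
            (P | Q): β-rule — branch into P  //  Q.
              branch 1.1.1.1 (add P):
                ~~(P | S): β-rule — branch into P  //  S.
                  branch 1.1.1.1.1 (add P):
                    ○ open, literals {P=1, Q=0, R=1, S=0}.
                  branch 1.1.1.1.2 (add S):
                    × closes — contains both S and ~S.
              branch 1.1.1.2 (add Q):
                × closes — contains both Q and ~Q.
          branch 1.1.2 (add ~(P | Q), ~(P | S)):
            ~(P | Q): α-rule — add ~P, ~Q.
            ~(P | S): α-rule — add ~P, ~S.
            ○ open, literals {P=0, Q=0, R=1, S=0}.
      branch 1.2 (add ~S):
        ~((P | Q) <-> ~(P | S)): β-rule — branch into (P | Q), ~~(P | S)  //  ~(P | Q), ~(P | S).
          branch 1.2.1 (add (P | Q), ~~(P | S)):
            (P | Q): β-rule — branch into P  //  Q.
              branch 1.2.1.1 (add P):
                ~~(P | S): β-rule — branch into P  //  S.
                  branch 1.2.1.1.1 (add P):
                    ○ open, literals {P=1, R=1, S=0}.
                  branch 1.2.1.1.2 (add S):
                    × closes — contains both S and ~S.
              branch 1.2.1.2 (add Q):
                ~~(P | S): β-rule — branch into P  //  S.
                  branch 1.2.1.2.1 (add P):
                    ○ open, literals {P=1, Q=1, R=1, S=0}.
                  branch 1.2.1.2.2 (add S):
                    × closes — contains both S and ~S.
          branch 1.2.2 (add ~(P | Q), ~(P | S)):
            ~(P | Q): α-rule — add ~P, ~Q.
            ~(P | S): α-rule — add ~P, ~S.
            ○ open, literals {P=0, Q=0, R=1, S=0}.
  branch 2 (add ~((P & S) | S)):
    ~((P & S) | S): α-rule — add ~(P & S), ~S.
    (Q -> ~S): β-rule — branch into ~Q  //  ~S.
      branch 2.1 (add ~Q):
        ~(P & S): β-rule — branch into ~P  //  ~S.
          branch 2.1.1 (add ~P):
            ○ open, literals {P=0, Q=0, R=1, S=0}.
          branch 2.1.2 (add ~S):
            ○ open, literals {Q=0, R=1, S=0}.
      branch 2.2 (add ~S):
        ~(P & S): β-rule — branch into ~P  //  ~S.
          branch 2.2.1 (add ~P):
            ○ open, literals {P=0, R=1, S=0}.
          branch 2.2.2 (add ~S):
            ○ open, literals {R=1, S=0}.
4 branches closed, 9 open.
An open branch gives a countermodel: P=1, Q=0, R=1, S=0 (unmentioned atoms arbitrary); under it the original formula is false.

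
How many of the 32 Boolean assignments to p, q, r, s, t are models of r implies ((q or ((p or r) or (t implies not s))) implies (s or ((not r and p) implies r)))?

Initial set: {(r implies ((q or ((p or r) or (t implies not s))) implies (s or ((not r and p) implies r))))}.
(r implies ((q or ((p or r) or (t implies not s))) implies (s or ((not r and p) implies r)))): β-rule — branch into not r  //  ((q or ((p or r) or (t implies not s))) implies (s or ((not r and p) implies r))).
  branch 1 (add not r):
    ○ open, literals {r=0}.
  branch 2 (add ((q or ((p or r) or (t implies not s))) implies (s or ((not r and p) implies r)))):
    ((q or ((p or r) or (t implies not s))) implies (s or ((not r and p) implies r))): β-rule — branch into not (q or ((p or r) or (t implies not s)))  //  (s or ((not r and p) implies r)).
      branch 2.1 (add not (q or ((p or r) or (t implies not s)))):
        not (q or ((p or r) or (t implies not s))): α-rule — add not q, not ((p or r) or (t implies not s)).
        not ((p or r) or (t implies not s)): α-rule — add not (p or r), not (t implies not s).
        not (p or r): α-rule — add not p, not r.
        not (t implies not s): α-rule — add t, not not s.
        ○ open, literals {p=0, q=0, r=0, s=1, t=1}.
      branch 2.2 (add (s or ((not r and p) implies r))):
        (s or ((not r and p) implies r)): β-rule — branch into s  //  ((not r and p) implies r).
          branch 2.2.1 (add s):
            ○ open, literals {s=1}.
          branch 2.2.2 (add ((not r and p) implies r)):
            ((not r and p) implies r): β-rule — branch into not (not r and p)  //  r.
              branch 2.2.2.1 (add not (not r and p)):
                not (not r and p): β-rule — branch into not not r  //  not p.
                  branch 2.2.2.1.1 (add not not r):
                    ○ open, literals {r=1}.
                  branch 2.2.2.1.2 (add not p):
                    ○ open, literals {p=0}.
              branch 2.2.2.2 (add r):
                ○ open, literals {r=1}.
0 branches closed, 6 open.
Each open branch fixes some atoms; the unmentioned ones are free. Counting distinct full assignments: branch {r=0} (p, q, s, t) contributes 16 new; branch {p=0, q=0, r=0, s=1, t=1} (none free) contributes 0 new; branch {s=1} (p, q, r, t) contributes 8 new; branch {r=1} (p, q, s, t) contributes 8 new; branch {p=0} (q, r, s, t) contributes 0 new; branch {r=1} (p, q, s, t) contributes 0 new. Total: 32.

32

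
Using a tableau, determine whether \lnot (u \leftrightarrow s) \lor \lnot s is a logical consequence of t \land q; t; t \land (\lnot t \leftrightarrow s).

Yes

Initial set: {T (t \land q); T t; T (t \land (\lnot t \leftrightarrow s)); F (\lnot (u \leftrightarrow s) \lor \lnot s)}.
T (t \land q): α-rule — add T t, T q.
T (t \land (\lnot t \leftrightarrow s)): α-rule — add T t, T (\lnot t \leftrightarrow s).
F (\lnot (u \leftrightarrow s) \lor \lnot s): α-rule — add F \lnot (u \leftrightarrow s), F \lnot s.
T (\lnot t \leftrightarrow s): β-rule — branch into T \lnot t, T s  //  F \lnot t, F s.
  branch 1 (add T \lnot t, T s):
    × closes — contains both t and \lnot t.
  branch 2 (add F \lnot t, F s):
    × closes — contains both s and \lnot s.
All 2 branches close.
Every branch closed, so the premises entail the conclusion.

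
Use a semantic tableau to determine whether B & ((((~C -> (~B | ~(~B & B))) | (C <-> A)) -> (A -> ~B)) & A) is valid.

Not valid

Assume the negation and expand:
Initial set: {F (B & ((((~C -> (~B | ~(~B & B))) | (C <-> A)) -> (A -> ~B)) & A))}.
F (B & ((((~C -> (~B | ~(~B & B))) | (C <-> A)) -> (A -> ~B)) & A)): β-rule — branch into F B  //  F ((((~C -> (~B | ~(~B & B))) | (C <-> A)) -> (A -> ~B)) & A).
  branch 1 (add F B):
    ○ open, literals {B=false}.
  branch 2 (add F ((((~C -> (~B | ~(~B & B))) | (C <-> A)) -> (A -> ~B)) & A)):
    F ((((~C -> (~B | ~(~B & B))) | (C <-> A)) -> (A -> ~B)) & A): β-rule — branch into F (((~C -> (~B | ~(~B & B))) | (C <-> A)) -> (A -> ~B))  //  F A.
      branch 2.1 (add F (((~C -> (~B | ~(~B & B))) | (C <-> A)) -> (A -> ~B))):
        F (((~C -> (~B | ~(~B & B))) | (C <-> A)) -> (A -> ~B)): α-rule — add T ((~C -> (~B | ~(~B & B))) | (C <-> A)), F (A -> ~B).
        F (A -> ~B): α-rule — add T A, F ~B.
        T ((~C -> (~B | ~(~B & B))) | (C <-> A)): β-rule — branch into T (~C -> (~B | ~(~B & B)))  //  T (C <-> A).
          branch 2.1.1 (add T (~C -> (~B | ~(~B & B)))):
            T (~C -> (~B | ~(~B & B))): β-rule — branch into F ~C  //  T (~B | ~(~B & B)).
              branch 2.1.1.1 (add F ~C):
                ○ open, literals {A=true, B=true, C=true}.
              branch 2.1.1.2 (add T (~B | ~(~B & B))):
                T (~B | ~(~B & B)): β-rule — branch into T ~B  //  T ~(~B & B).
                  branch 2.1.1.2.1 (add T ~B):
                    × closes — contains both B and ~B.
                  branch 2.1.1.2.2 (add T ~(~B & B)):
                    T ~(~B & B): β-rule — branch into F ~B  //  F B.
                      branch 2.1.1.2.2.1 (add F ~B):
                        ○ open, literals {A=true, B=true}.
                      branch 2.1.1.2.2.2 (add F B):
                        × closes — contains both B and ~B.
          branch 2.1.2 (add T (C <-> A)):
            T (C <-> A): β-rule — branch into T C, T A  //  F C, F A.
              branch 2.1.2.1 (add T C, T A):
                ○ open, literals {A=true, B=true, C=true}.
              branch 2.1.2.2 (add F C, F A):
                × closes — contains both A and ~A.
      branch 2.2 (add F A):
        ○ open, literals {A=false}.
3 branches closed, 5 open.
An open branch gives a countermodel: B=false (unmentioned atoms arbitrary); under it the original formula is false.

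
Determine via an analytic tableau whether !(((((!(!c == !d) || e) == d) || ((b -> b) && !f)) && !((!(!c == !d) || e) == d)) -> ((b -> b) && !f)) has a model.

Initial set: {!(((((!(!c == !d) || e) == d) || ((b -> b) && !f)) && !((!(!c == !d) || e) == d)) -> ((b -> b) && !f))}.
!(((((!(!c == !d) || e) == d) || ((b -> b) && !f)) && !((!(!c == !d) || e) == d)) -> ((b -> b) && !f)): α-rule — add ((((!(!c == !d) || e) == d) || ((b -> b) && !f)) && !((!(!c == !d) || e) == d)), !((b -> b) && !f).
((((!(!c == !d) || e) == d) || ((b -> b) && !f)) && !((!(!c == !d) || e) == d)): α-rule — add (((!(!c == !d) || e) == d) || ((b -> b) && !f)), !((!(!c == !d) || e) == d).
!((b -> b) && !f): β-rule — branch into !(b -> b)  //  !!f.
  branch 1 (add !(b -> b)):
    !(b -> b): α-rule — add b, !b.
    × closes — contains both b and !b.
  branch 2 (add !!f):
    (((!(!c == !d) || e) == d) || ((b -> b) && !f)): β-rule — branch into ((!(!c == !d) || e) == d)  //  ((b -> b) && !f).
      branch 2.1 (add ((!(!c == !d) || e) == d)):
        !((!(!c == !d) || e) == d): β-rule — branch into (!(!c == !d) || e), !d  //  !(!(!c == !d) || e), d.
          branch 2.1.1 (add (!(!c == !d) || e), !d):
            ((!(!c == !d) || e) == d): β-rule — branch into (!(!c == !d) || e), d  //  !(!(!c == !d) || e), !d.
              branch 2.1.1.1 (add (!(!c == !d) || e), d):
                × closes — contains both d and !d.
              branch 2.1.1.2 (add !(!(!c == !d) || e), !d):
                !(!(!c == !d) || e): α-rule — add !!(!c == !d), !e.
                (!(!c == !d) || e): β-rule — branch into !(!c == !d)  //  e.
                  branch 2.1.1.2.1 (add !(!c == !d)):
                    !!(!c == !d): β-rule — branch into !c, !d  //  !!c, !!d.
                      branch 2.1.1.2.1.1 (add !c, !d):
                        !(!c == !d): β-rule — branch into !c, !!d  //  !!c, !d.
                          branch 2.1.1.2.1.1.1 (add !c, !!d):
                            × closes — contains both d and !d.
                          branch 2.1.1.2.1.1.2 (add !!c, !d):
                            × closes — contains both c and !c.
                      branch 2.1.1.2.1.2 (add !!c, !!d):
                        × closes — contains both d and !d.
                  branch 2.1.1.2.2 (add e):
                    × closes — contains both e and !e.
          branch 2.1.2 (add !(!(!c == !d) || e), d):
            !(!(!c == !d) || e): α-rule — add !!(!c == !d), !e.
            ((!(!c == !d) || e) == d): β-rule — branch into (!(!c == !d) || e), d  //  !(!(!c == !d) || e), !d.
              branch 2.1.2.1 (add (!(!c == !d) || e), d):
                !!(!c == !d): β-rule — branch into !c, !d  //  !!c, !!d.
                  branch 2.1.2.1.1 (add !c, !d):
                    × closes — contains both d and !d.
                  branch 2.1.2.1.2 (add !!c, !!d):
                    (!(!c == !d) || e): β-rule — branch into !(!c == !d)  //  e.
                      branch 2.1.2.1.2.1 (add !(!c == !d)):
                        !(!c == !d): β-rule — branch into !c, !!d  //  !!c, !d.
                          branch 2.1.2.1.2.1.1 (add !c, !!d):
                            × closes — contains both c and !c.
                          branch 2.1.2.1.2.1.2 (add !!c, !d):
                            × closes — contains both d and !d.
                      branch 2.1.2.1.2.2 (add e):
                        × closes — contains both e and !e.
              branch 2.1.2.2 (add !(!(!c == !d) || e), !d):
                × closes — contains both d and !d.
      branch 2.2 (add ((b -> b) && !f)):
        ((b -> b) && !f): α-rule — add (b -> b), !f.
        × closes — contains both f and !f.
All 12 branches close.
Every branch closed; the formula is unsatisfiable.

Unsatisfiable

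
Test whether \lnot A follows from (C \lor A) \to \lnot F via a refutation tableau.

Initial set: {((C \lor A) \to \lnot F); \lnot \lnot A}.
((C \lor A) \to \lnot F): β-rule — branch into \lnot (C \lor A)  //  \lnot F.
  branch 1 (add \lnot (C \lor A)):
    \lnot (C \lor A): α-rule — add \lnot C, \lnot A.
    × closes — contains both A and \lnot A.
  branch 2 (add \lnot F):
    ○ open, literals {A=true, F=false}.
1 branch closed, 1 open.
An open branch gives a countermodel: A=true, F=false (unmentioned atoms arbitrary); the premises hold there but the conclusion fails.

No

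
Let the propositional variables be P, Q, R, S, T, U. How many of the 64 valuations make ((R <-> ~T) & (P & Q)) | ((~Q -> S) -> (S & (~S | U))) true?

Initial set: {(((R <-> ~T) & (P & Q)) | ((~Q -> S) -> (S & (~S | U))))}.
(((R <-> ~T) & (P & Q)) | ((~Q -> S) -> (S & (~S | U)))): β-rule — branch into ((R <-> ~T) & (P & Q))  //  ((~Q -> S) -> (S & (~S | U))).
  branch 1 (add ((R <-> ~T) & (P & Q))):
    ((R <-> ~T) & (P & Q)): α-rule — add (R <-> ~T), (P & Q).
    (P & Q): α-rule — add P, Q.
    (R <-> ~T): β-rule — branch into R, ~T  //  ~R, ~~T.
      branch 1.1 (add R, ~T):
        ○ open, literals {P=1, Q=1, R=1, T=0}.
      branch 1.2 (add ~R, ~~T):
        ○ open, literals {P=1, Q=1, R=0, T=1}.
  branch 2 (add ((~Q -> S) -> (S & (~S | U)))):
    ((~Q -> S) -> (S & (~S | U))): β-rule — branch into ~(~Q -> S)  //  (S & (~S | U)).
      branch 2.1 (add ~(~Q -> S)):
        ~(~Q -> S): α-rule — add ~Q, ~S.
        ○ open, literals {Q=0, S=0}.
      branch 2.2 (add (S & (~S | U))):
        (S & (~S | U)): α-rule — add S, (~S | U).
        (~S | U): β-rule — branch into ~S  //  U.
          branch 2.2.1 (add ~S):
            × closes — contains both S and ~S.
          branch 2.2.2 (add U):
            ○ open, literals {S=1, U=1}.
1 branch closed, 4 open.
Each open branch fixes some atoms; the unmentioned ones are free. Counting distinct full assignments: branch {P=1, Q=1, R=1, T=0} (S, U) contributes 4 new; branch {P=1, Q=1, R=0, T=1} (S, U) contributes 4 new; branch {Q=0, S=0} (P, R, T, U) contributes 16 new; branch {S=1, U=1} (P, Q, R, T) contributes 14 new. Total: 38.

38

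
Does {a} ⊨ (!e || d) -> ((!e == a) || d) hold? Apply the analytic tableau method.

Initial set: {a; !((!e || d) -> ((!e == a) || d))}.
!((!e || d) -> ((!e == a) || d)): α-rule — add (!e || d), !((!e == a) || d).
!((!e == a) || d): α-rule — add !(!e == a), !d.
(!e || d): β-rule — branch into !e  //  d.
  branch 1 (add !e):
    !(!e == a): β-rule — branch into !e, !a  //  !!e, a.
      branch 1.1 (add !e, !a):
        × closes — contains both a and !a.
      branch 1.2 (add !!e, a):
        × closes — contains both e and !e.
  branch 2 (add d):
    × closes — contains both d and !d.
All 3 branches close.
Every branch closed, so the premises entail the conclusion.

Yes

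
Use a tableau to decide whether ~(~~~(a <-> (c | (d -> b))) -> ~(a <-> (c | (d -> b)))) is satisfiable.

Initial set: {~(~~~(a <-> (c | (d -> b))) -> ~(a <-> (c | (d -> b))))}.
~(~~~(a <-> (c | (d -> b))) -> ~(a <-> (c | (d -> b)))): α-rule — add ~~~(a <-> (c | (d -> b))), ~~(a <-> (c | (d -> b))).
~~~(a <-> (c | (d -> b))): drop double negation, giving ~(a <-> (c | (d -> b))).
~~(a <-> (c | (d -> b))): β-rule — branch into a, (c | (d -> b))  //  ~a, ~(c | (d -> b)).
  branch 1 (add a, (c | (d -> b))):
    ~(a <-> (c | (d -> b))): β-rule — branch into a, ~(c | (d -> b))  //  ~a, (c | (d -> b)).
      branch 1.1 (add a, ~(c | (d -> b))):
        ~(c | (d -> b)): α-rule — add ~c, ~(d -> b).
        ~(d -> b): α-rule — add d, ~b.
        (c | (d -> b)): β-rule — branch into c  //  (d -> b).
          branch 1.1.1 (add c):
            × closes — contains both c and ~c.
          branch 1.1.2 (add (d -> b)):
            (d -> b): β-rule — branch into ~d  //  b.
              branch 1.1.2.1 (add ~d):
                × closes — contains both d and ~d.
              branch 1.1.2.2 (add b):
                × closes — contains both b and ~b.
      branch 1.2 (add ~a, (c | (d -> b))):
        × closes — contains both a and ~a.
  branch 2 (add ~a, ~(c | (d -> b))):
    ~(c | (d -> b)): α-rule — add ~c, ~(d -> b).
    ~(d -> b): α-rule — add d, ~b.
    ~(a <-> (c | (d -> b))): β-rule — branch into a, ~(c | (d -> b))  //  ~a, (c | (d -> b)).
      branch 2.1 (add a, ~(c | (d -> b))):
        × closes — contains both a and ~a.
      branch 2.2 (add ~a, (c | (d -> b))):
        (c | (d -> b)): β-rule — branch into c  //  (d -> b).
          branch 2.2.1 (add c):
            × closes — contains both c and ~c.
          branch 2.2.2 (add (d -> b)):
            (d -> b): β-rule — branch into ~d  //  b.
              branch 2.2.2.1 (add ~d):
                × closes — contains both d and ~d.
              branch 2.2.2.2 (add b):
                × closes — contains both b and ~b.
All 8 branches close.
Every branch closed; the formula is unsatisfiable.

Unsatisfiable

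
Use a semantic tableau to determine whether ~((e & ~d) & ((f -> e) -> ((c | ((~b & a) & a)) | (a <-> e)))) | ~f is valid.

Not valid

Assume the negation and expand:
Initial set: {~(~((e & ~d) & ((f -> e) -> ((c | ((~b & a) & a)) | (a <-> e)))) | ~f)}.
~(~((e & ~d) & ((f -> e) -> ((c | ((~b & a) & a)) | (a <-> e)))) | ~f): α-rule — add ~~((e & ~d) & ((f -> e) -> ((c | ((~b & a) & a)) | (a <-> e)))), ~~f.
~~((e & ~d) & ((f -> e) -> ((c | ((~b & a) & a)) | (a <-> e)))): α-rule — add (e & ~d), ((f -> e) -> ((c | ((~b & a) & a)) | (a <-> e))).
(e & ~d): α-rule — add e, ~d.
((f -> e) -> ((c | ((~b & a) & a)) | (a <-> e))): β-rule — branch into ~(f -> e)  //  ((c | ((~b & a) & a)) | (a <-> e)).
  branch 1 (add ~(f -> e)):
    ~(f -> e): α-rule — add f, ~e.
    × closes — contains both e and ~e.
  branch 2 (add ((c | ((~b & a) & a)) | (a <-> e))):
    ((c | ((~b & a) & a)) | (a <-> e)): β-rule — branch into (c | ((~b & a) & a))  //  (a <-> e).
      branch 2.1 (add (c | ((~b & a) & a))):
        (c | ((~b & a) & a)): β-rule — branch into c  //  ((~b & a) & a).
          branch 2.1.1 (add c):
            ○ open, literals {c=1, d=0, e=1, f=1}.
          branch 2.1.2 (add ((~b & a) & a)):
            ((~b & a) & a): α-rule — add (~b & a), a.
            (~b & a): α-rule — add ~b, a.
            ○ open, literals {a=1, b=0, d=0, e=1, f=1}.
      branch 2.2 (add (a <-> e)):
        (a <-> e): β-rule — branch into a, e  //  ~a, ~e.
          branch 2.2.1 (add a, e):
            ○ open, literals {a=1, d=0, e=1, f=1}.
          branch 2.2.2 (add ~a, ~e):
            × closes — contains both e and ~e.
2 branches closed, 3 open.
An open branch gives a countermodel: c=1, d=0, e=1, f=1 (unmentioned atoms arbitrary); under it the original formula is false.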